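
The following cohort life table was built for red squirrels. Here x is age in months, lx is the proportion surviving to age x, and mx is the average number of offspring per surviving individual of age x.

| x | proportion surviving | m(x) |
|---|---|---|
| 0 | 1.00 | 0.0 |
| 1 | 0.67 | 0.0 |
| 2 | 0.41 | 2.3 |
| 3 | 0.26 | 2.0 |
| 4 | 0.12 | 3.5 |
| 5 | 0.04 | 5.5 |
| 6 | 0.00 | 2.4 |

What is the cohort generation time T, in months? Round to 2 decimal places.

lx·mx: 0, 0, 0.943, 0.52, 0.42, 0.22, 0 → R0 = 2.103
x·lx·mx: 0, 0, 1.886, 1.56, 1.68, 1.1, 0 → Σ = 6.226
T = 6.226 / 2.103 = 2.960533… → 2.96

2.96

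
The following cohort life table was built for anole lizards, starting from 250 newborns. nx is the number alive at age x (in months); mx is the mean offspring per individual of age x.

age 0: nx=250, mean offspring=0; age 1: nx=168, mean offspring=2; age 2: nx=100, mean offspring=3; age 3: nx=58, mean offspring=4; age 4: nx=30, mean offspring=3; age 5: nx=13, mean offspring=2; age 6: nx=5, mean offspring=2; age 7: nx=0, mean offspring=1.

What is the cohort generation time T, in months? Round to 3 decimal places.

lx = nx/n0 = nx/250: 1, 0.672, 0.4, 0.232, 0.12, 0.052, 0.02, 0
lx·mx: 0, 1.344, 1.2, 0.928, 0.36, 0.104, 0.04, 0 → R0 = 3.976
x·lx·mx: 0, 1.344, 2.4, 2.784, 1.44, 0.52, 0.24, 0 → Σ = 8.728
T = 8.728 / 3.976 = 2.195171… → 2.195

2.195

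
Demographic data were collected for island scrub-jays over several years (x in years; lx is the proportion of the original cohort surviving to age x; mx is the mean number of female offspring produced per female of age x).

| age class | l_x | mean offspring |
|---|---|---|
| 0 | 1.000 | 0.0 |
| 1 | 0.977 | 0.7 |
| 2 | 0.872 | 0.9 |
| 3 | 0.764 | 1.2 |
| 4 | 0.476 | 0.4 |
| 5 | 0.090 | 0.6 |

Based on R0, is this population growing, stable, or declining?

growing

R0 = Σ lx·mx = 0 + 0.6839 + 0.7848 + 0.9168 + 0.1904 + 0.054 = 2.6299
R0 > 1, so the population is growing.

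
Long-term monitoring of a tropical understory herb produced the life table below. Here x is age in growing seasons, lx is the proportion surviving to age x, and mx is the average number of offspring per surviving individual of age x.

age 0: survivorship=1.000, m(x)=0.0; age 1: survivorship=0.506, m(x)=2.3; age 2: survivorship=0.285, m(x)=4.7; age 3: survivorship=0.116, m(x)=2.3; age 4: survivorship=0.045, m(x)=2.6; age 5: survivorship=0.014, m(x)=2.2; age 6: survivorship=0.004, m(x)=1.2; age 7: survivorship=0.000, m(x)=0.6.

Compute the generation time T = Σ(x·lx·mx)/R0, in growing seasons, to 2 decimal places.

1.81

lx·mx: 0, 1.1638, 1.3395, 0.2668, 0.117, 0.0308, 0.0048, 0 → R0 = 2.9227
x·lx·mx: 0, 1.1638, 2.679, 0.8004, 0.468, 0.154, 0.0288, 0 → Σ = 5.294
T = 5.294 / 2.9227 = 1.811339… → 1.81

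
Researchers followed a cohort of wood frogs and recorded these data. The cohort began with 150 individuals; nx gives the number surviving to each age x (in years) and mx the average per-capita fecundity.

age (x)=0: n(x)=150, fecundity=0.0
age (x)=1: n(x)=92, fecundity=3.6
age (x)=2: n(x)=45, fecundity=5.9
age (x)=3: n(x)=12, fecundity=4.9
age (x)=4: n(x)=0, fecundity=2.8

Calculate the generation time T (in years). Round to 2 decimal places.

lx = nx/n0 = nx/150: 1, 0.61333…, 0.3, 0.08, 0
lx·mx: 0, 2.208…, 1.77, 0.392, 0 → R0 = 4.37…
x·lx·mx: 0, 2.208…, 3.54, 1.176, 0 → Σ = 6.924…
T = 6.924… / 4.37… = 1.584439… → 1.58

1.58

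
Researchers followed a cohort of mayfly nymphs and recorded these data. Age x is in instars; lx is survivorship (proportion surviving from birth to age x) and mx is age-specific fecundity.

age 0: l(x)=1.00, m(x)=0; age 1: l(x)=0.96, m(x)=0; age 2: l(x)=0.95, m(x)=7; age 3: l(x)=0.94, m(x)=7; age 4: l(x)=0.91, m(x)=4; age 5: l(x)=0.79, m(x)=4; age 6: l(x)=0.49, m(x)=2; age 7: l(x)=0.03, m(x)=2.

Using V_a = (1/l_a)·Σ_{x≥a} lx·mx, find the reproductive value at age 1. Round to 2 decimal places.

lx·mx for x ≥ 1: 0, 6.65, 6.58, 3.64, 3.16, 0.98, 0.06 → sum = 21.07
V_1 = 21.07 / l_1 = 21.07 / 0.96 = 21.947917… → 21.95

21.95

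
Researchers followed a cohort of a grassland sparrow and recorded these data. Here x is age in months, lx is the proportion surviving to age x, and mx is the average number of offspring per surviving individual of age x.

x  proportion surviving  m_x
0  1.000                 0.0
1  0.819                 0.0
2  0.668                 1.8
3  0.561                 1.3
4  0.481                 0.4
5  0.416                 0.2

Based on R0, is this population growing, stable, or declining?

growing

R0 = Σ lx·mx = 0 + 0 + 1.2024 + 0.7293 + 0.1924 + 0.0832 = 2.2073
R0 > 1, so the population is growing.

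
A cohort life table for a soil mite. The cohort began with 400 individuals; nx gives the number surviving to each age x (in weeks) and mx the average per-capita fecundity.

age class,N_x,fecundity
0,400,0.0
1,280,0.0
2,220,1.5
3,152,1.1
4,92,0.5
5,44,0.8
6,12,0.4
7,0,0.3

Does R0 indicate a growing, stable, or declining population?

lx = nx/n0 = nx/400: 1, 0.7, 0.55, 0.38, 0.23, 0.11, 0.03, 0
R0 = Σ lx·mx = 0 + 0 + 0.825 + 0.418 + 0.115 + 0.088 + 0.012 + 0 = 1.458
R0 > 1, so the population is growing.

growing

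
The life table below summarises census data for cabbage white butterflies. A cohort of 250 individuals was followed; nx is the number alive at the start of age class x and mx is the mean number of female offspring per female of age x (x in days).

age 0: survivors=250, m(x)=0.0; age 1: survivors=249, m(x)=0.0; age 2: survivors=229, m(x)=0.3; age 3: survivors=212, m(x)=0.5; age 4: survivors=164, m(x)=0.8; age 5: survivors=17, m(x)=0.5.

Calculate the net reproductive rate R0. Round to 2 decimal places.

1.26

lx = nx/n0 = nx/250: 1, 0.996, 0.916, 0.848, 0.656, 0.068
lx·mx by age: 0, 0, 0.2748, 0.424, 0.5248, 0.034
R0 = Σ lx·mx = 1.2576 → 1.26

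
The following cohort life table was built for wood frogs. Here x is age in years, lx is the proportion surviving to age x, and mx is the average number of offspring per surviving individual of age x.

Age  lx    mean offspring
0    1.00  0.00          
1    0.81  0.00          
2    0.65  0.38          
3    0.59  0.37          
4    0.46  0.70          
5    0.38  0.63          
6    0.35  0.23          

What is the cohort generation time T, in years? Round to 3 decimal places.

lx·mx: 0, 0, 0.247, 0.2183, 0.322, 0.2394, 0.0805 → R0 = 1.1072
x·lx·mx: 0, 0, 0.494, 0.6549, 1.288, 1.197, 0.483 → Σ = 4.1169
T = 4.1169 / 1.1072 = 3.718298… → 3.718

3.718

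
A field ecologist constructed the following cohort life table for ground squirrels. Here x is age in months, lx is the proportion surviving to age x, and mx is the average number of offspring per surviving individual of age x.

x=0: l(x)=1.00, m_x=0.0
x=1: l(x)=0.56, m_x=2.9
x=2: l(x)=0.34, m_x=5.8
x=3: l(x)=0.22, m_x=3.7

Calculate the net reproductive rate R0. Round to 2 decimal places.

4.41

lx·mx by age: 0, 1.624, 1.972, 0.814
R0 = Σ lx·mx = 4.41 → 4.41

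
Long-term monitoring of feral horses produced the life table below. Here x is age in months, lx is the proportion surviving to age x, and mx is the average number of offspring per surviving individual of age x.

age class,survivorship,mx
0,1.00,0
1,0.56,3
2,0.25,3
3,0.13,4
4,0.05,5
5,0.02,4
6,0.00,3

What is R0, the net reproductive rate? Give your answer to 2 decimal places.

lx·mx by age: 0, 1.68, 0.75, 0.52, 0.25, 0.08, 0
R0 = Σ lx·mx = 3.28 → 3.28

3.28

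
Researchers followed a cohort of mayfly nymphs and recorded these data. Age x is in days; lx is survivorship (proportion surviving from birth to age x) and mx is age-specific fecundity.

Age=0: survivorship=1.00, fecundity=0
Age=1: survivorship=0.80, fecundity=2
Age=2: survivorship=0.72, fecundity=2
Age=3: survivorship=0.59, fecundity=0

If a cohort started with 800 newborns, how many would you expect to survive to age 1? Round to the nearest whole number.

640

Expected survivors = N0 · l_1 = 800 × 0.80 = 640 → 640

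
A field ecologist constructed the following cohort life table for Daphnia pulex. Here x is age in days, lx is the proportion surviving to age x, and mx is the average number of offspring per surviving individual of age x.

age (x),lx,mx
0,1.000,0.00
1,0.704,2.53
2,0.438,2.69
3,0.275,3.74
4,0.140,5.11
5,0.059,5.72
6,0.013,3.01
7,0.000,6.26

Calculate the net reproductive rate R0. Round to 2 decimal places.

5.08

lx·mx by age: 0, 1.78112, 1.17822, 1.0285, 0.7154, 0.33748, 0.03913, 0
R0 = Σ lx·mx = 5.07985 → 5.08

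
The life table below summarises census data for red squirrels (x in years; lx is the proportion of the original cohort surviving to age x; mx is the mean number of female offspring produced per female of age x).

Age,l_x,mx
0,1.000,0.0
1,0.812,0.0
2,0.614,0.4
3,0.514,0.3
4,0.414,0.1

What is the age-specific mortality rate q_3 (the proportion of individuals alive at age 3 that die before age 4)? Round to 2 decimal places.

0.19

q_3 = (l_3 − l_4) / l_3 = (0.514 − 0.414) / 0.514
     = 0.1 / 0.514 = 0.194553… → 0.19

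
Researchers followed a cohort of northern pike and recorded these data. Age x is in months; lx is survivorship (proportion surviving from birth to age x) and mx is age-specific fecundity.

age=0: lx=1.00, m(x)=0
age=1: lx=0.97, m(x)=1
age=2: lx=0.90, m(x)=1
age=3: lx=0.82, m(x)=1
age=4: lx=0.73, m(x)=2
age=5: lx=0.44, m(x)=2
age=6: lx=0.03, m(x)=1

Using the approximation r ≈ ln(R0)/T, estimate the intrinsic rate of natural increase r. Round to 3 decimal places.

R0 = Σ lx·mx = 0 + 0.97 + 0.9 + 0.82 + 1.46 + 0.88 + 0.03 = 5.06
Σ x·lx·mx = 15.65; T = 15.65/5.06 = 3.09289…
r ≈ ln(R0)/T = ln(5.06)/3.09289… = 0.52422… → 0.524

0.524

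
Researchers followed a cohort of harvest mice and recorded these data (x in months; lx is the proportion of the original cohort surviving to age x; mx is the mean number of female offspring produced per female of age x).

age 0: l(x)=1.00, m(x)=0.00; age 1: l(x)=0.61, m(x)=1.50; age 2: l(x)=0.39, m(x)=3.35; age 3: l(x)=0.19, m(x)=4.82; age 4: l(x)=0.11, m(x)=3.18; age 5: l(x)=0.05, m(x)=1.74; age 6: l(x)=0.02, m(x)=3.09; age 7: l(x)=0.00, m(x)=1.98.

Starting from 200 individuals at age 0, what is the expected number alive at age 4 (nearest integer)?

Expected survivors = N0 · l_4 = 200 × 0.11 = 22 → 22

22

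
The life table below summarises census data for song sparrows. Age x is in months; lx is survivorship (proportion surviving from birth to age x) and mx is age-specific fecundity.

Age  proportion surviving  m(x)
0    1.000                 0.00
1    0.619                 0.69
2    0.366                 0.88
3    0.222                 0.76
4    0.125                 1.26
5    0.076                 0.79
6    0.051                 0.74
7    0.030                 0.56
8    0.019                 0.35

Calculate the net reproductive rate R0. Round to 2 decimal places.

1.20

lx·mx by age: 0, 0.42711, 0.32208, 0.16872, 0.1575, 0.06004, 0.03774, 0.0168, 0.00665
R0 = Σ lx·mx = 1.19664 → 1.20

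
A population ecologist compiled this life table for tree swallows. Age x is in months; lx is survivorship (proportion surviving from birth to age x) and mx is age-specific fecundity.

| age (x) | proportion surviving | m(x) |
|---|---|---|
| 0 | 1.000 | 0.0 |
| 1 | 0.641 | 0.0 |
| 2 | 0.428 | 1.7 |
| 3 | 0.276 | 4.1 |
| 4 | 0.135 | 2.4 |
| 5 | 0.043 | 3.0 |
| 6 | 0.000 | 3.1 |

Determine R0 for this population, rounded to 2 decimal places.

lx·mx by age: 0, 0, 0.7276, 1.1316, 0.324, 0.129, 0
R0 = Σ lx·mx = 2.3122 → 2.31

2.31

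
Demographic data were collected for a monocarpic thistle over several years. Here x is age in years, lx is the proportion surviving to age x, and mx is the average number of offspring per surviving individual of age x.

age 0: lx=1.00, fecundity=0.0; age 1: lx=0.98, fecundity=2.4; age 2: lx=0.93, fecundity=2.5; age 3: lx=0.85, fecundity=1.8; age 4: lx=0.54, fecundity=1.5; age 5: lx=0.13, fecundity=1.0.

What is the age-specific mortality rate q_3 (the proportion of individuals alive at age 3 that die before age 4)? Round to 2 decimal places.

q_3 = (l_3 − l_4) / l_3 = (0.85 − 0.54) / 0.85
     = 0.31 / 0.85 = 0.364706… → 0.36

0.36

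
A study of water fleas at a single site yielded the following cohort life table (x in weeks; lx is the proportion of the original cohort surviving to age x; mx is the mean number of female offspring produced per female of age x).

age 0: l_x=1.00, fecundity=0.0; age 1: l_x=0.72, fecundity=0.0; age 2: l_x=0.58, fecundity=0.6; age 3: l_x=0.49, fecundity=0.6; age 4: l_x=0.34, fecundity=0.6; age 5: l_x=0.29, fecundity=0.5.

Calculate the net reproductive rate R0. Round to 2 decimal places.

lx·mx by age: 0, 0, 0.348, 0.294, 0.204, 0.145
R0 = Σ lx·mx = 0.991 → 0.99

0.99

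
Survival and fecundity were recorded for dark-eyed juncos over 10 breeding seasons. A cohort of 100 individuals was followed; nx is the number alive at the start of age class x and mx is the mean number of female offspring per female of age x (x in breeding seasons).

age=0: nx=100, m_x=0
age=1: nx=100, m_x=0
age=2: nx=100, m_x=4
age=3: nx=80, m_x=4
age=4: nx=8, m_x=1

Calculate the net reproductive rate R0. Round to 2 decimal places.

7.28

lx = nx/n0 = nx/100: 1, 1, 1, 0.8, 0.08
lx·mx by age: 0, 0, 4, 3.2, 0.08
R0 = Σ lx·mx = 7.28 → 7.28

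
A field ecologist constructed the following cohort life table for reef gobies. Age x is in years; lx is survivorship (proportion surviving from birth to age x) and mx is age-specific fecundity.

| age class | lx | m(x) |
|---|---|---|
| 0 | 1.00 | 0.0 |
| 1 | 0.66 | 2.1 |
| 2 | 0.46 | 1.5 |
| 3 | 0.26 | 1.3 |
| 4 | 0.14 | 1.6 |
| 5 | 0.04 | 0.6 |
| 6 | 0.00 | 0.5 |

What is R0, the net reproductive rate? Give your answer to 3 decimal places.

lx·mx by age: 0, 1.386, 0.69, 0.338, 0.224, 0.024, 0
R0 = Σ lx·mx = 2.662 → 2.662

2.662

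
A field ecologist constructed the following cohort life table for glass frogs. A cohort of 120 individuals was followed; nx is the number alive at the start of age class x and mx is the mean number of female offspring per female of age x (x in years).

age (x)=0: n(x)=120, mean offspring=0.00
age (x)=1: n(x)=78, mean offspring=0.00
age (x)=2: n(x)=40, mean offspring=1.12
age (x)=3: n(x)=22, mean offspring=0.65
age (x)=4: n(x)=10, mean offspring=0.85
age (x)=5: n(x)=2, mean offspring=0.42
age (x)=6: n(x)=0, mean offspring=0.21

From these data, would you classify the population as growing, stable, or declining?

lx = nx/n0 = nx/120: 1, 0.65, 0.33333…, 0.18333…, 0.08333…, 0.01667…, 0
R0 = Σ lx·mx = 0 + 0 + 0.373333… + 0.119167… + 0.070833… + 0.007… + 0 = 0.570333…
R0 < 1, so the population is declining.

declining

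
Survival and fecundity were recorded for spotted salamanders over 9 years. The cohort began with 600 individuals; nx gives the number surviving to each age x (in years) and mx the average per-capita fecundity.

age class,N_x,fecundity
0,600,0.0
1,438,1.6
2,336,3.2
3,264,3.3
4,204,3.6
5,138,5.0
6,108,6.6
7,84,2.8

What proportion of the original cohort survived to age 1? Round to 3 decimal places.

l_1 = n_1/n_0 = 438/600 = 0.73 → 0.730

0.730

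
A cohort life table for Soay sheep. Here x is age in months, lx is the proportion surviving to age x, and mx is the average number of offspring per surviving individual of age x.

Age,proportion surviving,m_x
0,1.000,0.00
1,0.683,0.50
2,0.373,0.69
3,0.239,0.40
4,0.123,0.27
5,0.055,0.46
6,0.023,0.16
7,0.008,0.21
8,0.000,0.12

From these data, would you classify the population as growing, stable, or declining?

declining

R0 = Σ lx·mx = 0 + 0.3415 + 0.25737 + 0.0956 + 0.03321 + 0.0253 + 0.00368 + 0.00168 + 0 = 0.75834
R0 < 1, so the population is declining.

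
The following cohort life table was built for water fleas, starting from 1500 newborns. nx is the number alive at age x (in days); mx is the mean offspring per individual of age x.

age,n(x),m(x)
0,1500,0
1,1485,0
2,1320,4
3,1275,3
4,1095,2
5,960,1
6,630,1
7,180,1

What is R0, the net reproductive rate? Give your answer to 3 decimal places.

lx = nx/n0 = nx/1500: 1, 0.99, 0.88, 0.85, 0.73, 0.64, 0.42, 0.12
lx·mx by age: 0, 0, 3.52, 2.55, 1.46, 0.64, 0.42, 0.12
R0 = Σ lx·mx = 8.71 → 8.710

8.710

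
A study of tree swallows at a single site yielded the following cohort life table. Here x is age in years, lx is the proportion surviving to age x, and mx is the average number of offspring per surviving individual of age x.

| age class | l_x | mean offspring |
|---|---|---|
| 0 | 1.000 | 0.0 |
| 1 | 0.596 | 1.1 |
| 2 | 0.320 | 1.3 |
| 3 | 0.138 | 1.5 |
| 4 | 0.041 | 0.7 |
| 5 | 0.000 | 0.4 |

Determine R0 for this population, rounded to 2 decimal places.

lx·mx by age: 0, 0.6556, 0.416, 0.207, 0.0287, 0
R0 = Σ lx·mx = 1.3073 → 1.31

1.31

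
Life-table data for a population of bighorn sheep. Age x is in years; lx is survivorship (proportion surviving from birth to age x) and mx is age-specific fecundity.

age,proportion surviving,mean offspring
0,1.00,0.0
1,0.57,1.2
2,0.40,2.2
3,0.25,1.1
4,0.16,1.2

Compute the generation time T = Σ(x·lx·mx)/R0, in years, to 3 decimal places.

lx·mx: 0, 0.684, 0.88, 0.275, 0.192 → R0 = 2.031
x·lx·mx: 0, 0.684, 1.76, 0.825, 0.768 → Σ = 4.037
T = 4.037 / 2.031 = 1.987691… → 1.988

1.988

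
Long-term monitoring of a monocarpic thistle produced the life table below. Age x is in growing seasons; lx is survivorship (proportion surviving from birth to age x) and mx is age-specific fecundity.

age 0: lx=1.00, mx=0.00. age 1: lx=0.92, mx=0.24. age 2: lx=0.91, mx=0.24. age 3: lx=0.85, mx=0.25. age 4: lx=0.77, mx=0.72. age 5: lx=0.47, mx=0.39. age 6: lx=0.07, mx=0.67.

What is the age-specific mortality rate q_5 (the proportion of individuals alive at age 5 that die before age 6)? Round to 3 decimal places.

0.851

q_5 = (l_5 − l_6) / l_5 = (0.47 − 0.07) / 0.47
     = 0.4 / 0.47 = 0.851064… → 0.851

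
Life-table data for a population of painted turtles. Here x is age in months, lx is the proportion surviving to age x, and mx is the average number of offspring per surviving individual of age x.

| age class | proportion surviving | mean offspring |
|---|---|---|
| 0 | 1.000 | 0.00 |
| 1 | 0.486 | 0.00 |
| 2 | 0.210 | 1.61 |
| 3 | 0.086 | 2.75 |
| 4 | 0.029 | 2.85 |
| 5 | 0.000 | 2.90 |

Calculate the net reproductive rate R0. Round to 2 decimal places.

lx·mx by age: 0, 0, 0.3381, 0.2365, 0.08265, 0
R0 = Σ lx·mx = 0.65725 → 0.66

0.66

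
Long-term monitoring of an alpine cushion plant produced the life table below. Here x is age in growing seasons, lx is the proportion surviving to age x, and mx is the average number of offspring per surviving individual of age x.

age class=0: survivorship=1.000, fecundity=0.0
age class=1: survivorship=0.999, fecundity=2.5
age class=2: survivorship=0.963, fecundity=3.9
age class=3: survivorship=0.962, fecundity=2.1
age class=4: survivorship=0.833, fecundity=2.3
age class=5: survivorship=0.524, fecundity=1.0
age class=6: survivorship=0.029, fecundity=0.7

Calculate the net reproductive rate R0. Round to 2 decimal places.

10.73

lx·mx by age: 0, 2.4975, 3.7557, 2.0202, 1.9159, 0.524, 0.0203
R0 = Σ lx·mx = 10.7336 → 10.73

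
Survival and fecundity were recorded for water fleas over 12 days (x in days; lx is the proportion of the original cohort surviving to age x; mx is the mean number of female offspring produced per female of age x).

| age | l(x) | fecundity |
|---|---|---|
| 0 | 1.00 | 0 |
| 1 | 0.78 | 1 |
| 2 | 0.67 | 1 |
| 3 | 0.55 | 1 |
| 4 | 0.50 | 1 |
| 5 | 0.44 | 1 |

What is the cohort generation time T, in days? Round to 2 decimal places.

lx·mx: 0, 0.78, 0.67, 0.55, 0.5, 0.44 → R0 = 2.94
x·lx·mx: 0, 0.78, 1.34, 1.65, 2, 2.2 → Σ = 7.97
T = 7.97 / 2.94 = 2.710884… → 2.71

2.71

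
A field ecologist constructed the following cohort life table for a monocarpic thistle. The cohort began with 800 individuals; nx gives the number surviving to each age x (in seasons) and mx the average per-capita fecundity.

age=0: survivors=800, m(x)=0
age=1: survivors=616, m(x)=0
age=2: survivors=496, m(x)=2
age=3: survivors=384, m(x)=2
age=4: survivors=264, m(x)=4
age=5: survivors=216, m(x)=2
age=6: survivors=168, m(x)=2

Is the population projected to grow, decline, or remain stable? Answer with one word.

growing

lx = nx/n0 = nx/800: 1, 0.77, 0.62, 0.48, 0.33, 0.27, 0.21
R0 = Σ lx·mx = 0 + 0 + 1.24 + 0.96 + 1.32 + 0.54 + 0.42 = 4.48
R0 > 1, so the population is growing.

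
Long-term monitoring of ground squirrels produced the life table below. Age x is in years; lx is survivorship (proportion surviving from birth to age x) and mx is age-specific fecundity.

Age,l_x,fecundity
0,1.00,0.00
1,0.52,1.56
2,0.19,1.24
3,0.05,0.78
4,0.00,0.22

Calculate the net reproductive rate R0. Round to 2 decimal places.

lx·mx by age: 0, 0.8112, 0.2356, 0.039, 0
R0 = Σ lx·mx = 1.0858 → 1.09

1.09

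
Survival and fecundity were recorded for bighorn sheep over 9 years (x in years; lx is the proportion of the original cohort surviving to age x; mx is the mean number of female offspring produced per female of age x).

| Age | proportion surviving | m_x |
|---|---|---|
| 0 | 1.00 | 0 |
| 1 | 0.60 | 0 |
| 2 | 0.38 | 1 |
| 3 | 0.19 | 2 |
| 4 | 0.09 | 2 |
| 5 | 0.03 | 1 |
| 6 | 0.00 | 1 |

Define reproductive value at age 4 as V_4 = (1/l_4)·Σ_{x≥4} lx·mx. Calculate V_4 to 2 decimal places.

lx·mx for x ≥ 4: 0.18, 0.03, 0 → sum = 0.21
V_4 = 0.21 / l_4 = 0.21 / 0.09 = 2.333333… → 2.33

2.33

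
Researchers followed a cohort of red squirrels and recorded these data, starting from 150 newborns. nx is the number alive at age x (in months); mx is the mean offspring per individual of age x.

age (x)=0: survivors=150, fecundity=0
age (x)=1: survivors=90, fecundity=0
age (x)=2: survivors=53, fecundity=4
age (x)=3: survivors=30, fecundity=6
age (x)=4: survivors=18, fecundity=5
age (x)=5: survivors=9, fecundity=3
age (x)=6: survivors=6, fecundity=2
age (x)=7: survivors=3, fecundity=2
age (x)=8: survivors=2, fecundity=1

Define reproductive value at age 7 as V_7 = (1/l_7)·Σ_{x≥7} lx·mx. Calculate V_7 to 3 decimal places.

2.667

lx = nx/n0 = nx/150: 1, 0.6, 0.35333…, 0.2, 0.12, 0.06, 0.04, 0.02, 0.01333…
lx·mx for x ≥ 7: 0.04, 0.013333… → sum = 0.053333…
V_7 = 0.053333… / l_7 = 0.053333… / 0.02 = 2.666667… → 2.667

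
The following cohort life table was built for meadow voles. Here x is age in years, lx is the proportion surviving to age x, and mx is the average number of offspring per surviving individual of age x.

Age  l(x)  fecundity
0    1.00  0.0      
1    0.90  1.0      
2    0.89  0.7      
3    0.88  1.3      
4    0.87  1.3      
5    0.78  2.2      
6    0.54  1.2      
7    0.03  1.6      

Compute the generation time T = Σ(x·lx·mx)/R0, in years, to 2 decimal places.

3.69

lx·mx: 0, 0.9, 0.623, 1.144, 1.131, 1.716, 0.648, 0.048 → R0 = 6.21
x·lx·mx: 0, 0.9, 1.246, 3.432, 4.524, 8.58, 3.888, 0.336 → Σ = 22.906
T = 22.906 / 6.21 = 3.688567… → 3.69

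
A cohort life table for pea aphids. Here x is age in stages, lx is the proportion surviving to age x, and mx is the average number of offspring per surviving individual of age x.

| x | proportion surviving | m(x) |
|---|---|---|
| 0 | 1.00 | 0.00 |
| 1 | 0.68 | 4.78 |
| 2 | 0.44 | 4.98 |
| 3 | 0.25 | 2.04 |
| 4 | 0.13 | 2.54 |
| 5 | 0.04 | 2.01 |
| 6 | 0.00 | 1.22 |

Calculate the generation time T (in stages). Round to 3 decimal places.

lx·mx: 0, 3.2504, 2.1912, 0.51, 0.3302, 0.0804, 0 → R0 = 6.3622
x·lx·mx: 0, 3.2504, 4.3824, 1.53, 1.3208, 0.402, 0 → Σ = 10.8856
T = 10.8856 / 6.3622 = 1.71098… → 1.711

1.711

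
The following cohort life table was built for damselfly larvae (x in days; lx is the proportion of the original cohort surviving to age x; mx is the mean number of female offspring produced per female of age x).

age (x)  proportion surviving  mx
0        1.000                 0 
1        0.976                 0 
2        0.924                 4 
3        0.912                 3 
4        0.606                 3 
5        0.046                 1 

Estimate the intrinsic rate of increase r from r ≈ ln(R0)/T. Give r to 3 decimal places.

R0 = Σ lx·mx = 0 + 0 + 3.696 + 2.736 + 1.818 + 0.046 = 8.296
Σ x·lx·mx = 23.102; T = 23.102/8.296 = 2.78472…
r ≈ ln(R0)/T = ln(8.296)/2.78472… = 0.75978… → 0.760

0.760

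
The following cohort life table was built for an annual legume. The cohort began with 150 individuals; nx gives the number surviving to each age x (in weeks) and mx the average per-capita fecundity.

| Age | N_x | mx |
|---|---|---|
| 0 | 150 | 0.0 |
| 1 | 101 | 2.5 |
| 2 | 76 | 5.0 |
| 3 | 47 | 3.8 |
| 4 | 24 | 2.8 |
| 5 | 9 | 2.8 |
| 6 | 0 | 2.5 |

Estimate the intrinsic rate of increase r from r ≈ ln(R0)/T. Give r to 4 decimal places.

lx = nx/n0 = nx/150: 1, 0.67333…, 0.50667…, 0.31333…, 0.16, 0.06, 0
R0 = Σ lx·mx = 0 + 1.68333… + 2.53333… + 1.19067… + 0.448 + 0.168 + 0 = 6.023333…
Σ x·lx·mx = 12.954…; T = 12.954…/6.023333… = 2.15064…
r ≈ ln(R0)/T = ln(6.023333…)/2.15064… = 0.834935… → 0.8349

0.8349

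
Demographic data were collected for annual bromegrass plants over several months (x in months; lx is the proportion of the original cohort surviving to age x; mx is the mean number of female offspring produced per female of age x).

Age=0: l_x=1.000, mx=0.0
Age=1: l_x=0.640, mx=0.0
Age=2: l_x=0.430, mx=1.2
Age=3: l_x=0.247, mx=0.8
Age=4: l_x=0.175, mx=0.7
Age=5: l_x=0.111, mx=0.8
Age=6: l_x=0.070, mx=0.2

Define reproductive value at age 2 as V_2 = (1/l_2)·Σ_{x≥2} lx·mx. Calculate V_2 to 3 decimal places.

lx·mx for x ≥ 2: 0.516, 0.1976, 0.1225, 0.0888, 0.014 → sum = 0.9389
V_2 = 0.9389 / l_2 = 0.9389 / 0.43 = 2.183488… → 2.183

2.183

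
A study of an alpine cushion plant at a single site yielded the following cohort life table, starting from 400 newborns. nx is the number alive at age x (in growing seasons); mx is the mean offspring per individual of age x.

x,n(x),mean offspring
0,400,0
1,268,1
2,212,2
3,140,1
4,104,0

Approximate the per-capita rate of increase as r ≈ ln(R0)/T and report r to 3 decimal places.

lx = nx/n0 = nx/400: 1, 0.67, 0.53, 0.35, 0.26
R0 = Σ lx·mx = 0 + 0.67 + 1.06 + 0.35 + 0 = 2.08
Σ x·lx·mx = 3.84; T = 3.84/2.08 = 1.84615…
r ≈ ln(R0)/T = ln(2.08)/1.84615… = 0.3967… → 0.397

0.397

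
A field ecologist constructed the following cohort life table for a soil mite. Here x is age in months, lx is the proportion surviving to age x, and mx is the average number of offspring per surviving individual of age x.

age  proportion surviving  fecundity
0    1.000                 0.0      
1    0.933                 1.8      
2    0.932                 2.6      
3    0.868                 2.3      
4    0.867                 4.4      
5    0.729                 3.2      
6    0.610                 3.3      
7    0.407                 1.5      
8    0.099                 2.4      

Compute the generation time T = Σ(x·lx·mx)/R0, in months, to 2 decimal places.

lx·mx: 0, 1.6794, 2.4232, 1.9964, 3.8148, 2.3328, 2.013, 0.6105, 0.2376 → R0 = 15.1077
x·lx·mx: 0, 1.6794, 4.8464, 5.9892, 15.2592, 11.664, 12.078, 4.2735, 1.9008 → Σ = 57.6905
T = 57.6905 / 15.1077 = 3.818616… → 3.82

3.82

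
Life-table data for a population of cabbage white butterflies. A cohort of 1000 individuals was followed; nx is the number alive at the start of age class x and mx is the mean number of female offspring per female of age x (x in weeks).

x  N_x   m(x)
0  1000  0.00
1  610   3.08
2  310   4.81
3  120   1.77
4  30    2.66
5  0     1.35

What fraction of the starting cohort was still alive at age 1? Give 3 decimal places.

l_1 = n_1/n_0 = 610/1000 = 0.61 → 0.610

0.610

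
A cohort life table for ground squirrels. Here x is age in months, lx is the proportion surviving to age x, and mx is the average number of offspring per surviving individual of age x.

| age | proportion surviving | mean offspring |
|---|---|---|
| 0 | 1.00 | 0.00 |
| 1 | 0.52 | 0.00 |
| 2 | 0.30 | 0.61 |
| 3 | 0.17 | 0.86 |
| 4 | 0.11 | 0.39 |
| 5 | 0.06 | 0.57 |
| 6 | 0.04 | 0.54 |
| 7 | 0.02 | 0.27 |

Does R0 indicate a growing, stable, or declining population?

declining

R0 = Σ lx·mx = 0 + 0 + 0.183 + 0.1462 + 0.0429 + 0.0342 + 0.0216 + 0.0054 = 0.4333
R0 < 1, so the population is declining.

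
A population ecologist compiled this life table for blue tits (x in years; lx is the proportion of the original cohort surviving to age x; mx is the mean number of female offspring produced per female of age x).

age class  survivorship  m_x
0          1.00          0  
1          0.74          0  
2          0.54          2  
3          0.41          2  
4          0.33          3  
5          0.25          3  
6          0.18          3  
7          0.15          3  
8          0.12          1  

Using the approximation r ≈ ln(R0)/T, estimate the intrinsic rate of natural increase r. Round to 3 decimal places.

0.376

R0 = Σ lx·mx = 0 + 0 + 1.08 + 0.82 + 0.99 + 0.75 + 0.54 + 0.45 + 0.12 = 4.75
Σ x·lx·mx = 19.68; T = 19.68/4.75 = 4.14316…
r ≈ ln(R0)/T = ln(4.75)/4.14316… = 0.37608… → 0.376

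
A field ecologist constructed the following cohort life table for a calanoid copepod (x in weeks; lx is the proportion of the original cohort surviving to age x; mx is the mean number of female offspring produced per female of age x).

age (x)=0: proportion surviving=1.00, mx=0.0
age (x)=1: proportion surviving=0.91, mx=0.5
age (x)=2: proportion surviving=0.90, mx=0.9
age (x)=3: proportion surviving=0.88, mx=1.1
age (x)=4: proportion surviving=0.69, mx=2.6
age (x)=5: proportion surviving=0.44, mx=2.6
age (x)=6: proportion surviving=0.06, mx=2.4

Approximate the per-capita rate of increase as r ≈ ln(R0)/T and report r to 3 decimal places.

0.474

R0 = Σ lx·mx = 0 + 0.455 + 0.81 + 0.968 + 1.794 + 1.144 + 0.144 = 5.315
Σ x·lx·mx = 18.739; T = 18.739/5.315 = 3.52568…
r ≈ ln(R0)/T = ln(5.315)/3.52568… = 0.47382… → 0.474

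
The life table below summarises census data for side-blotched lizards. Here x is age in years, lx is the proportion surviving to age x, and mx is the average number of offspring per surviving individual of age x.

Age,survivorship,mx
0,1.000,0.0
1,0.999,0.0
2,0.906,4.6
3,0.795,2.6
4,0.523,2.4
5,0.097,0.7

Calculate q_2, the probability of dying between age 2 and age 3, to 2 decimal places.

q_2 = (l_2 − l_3) / l_2 = (0.906 − 0.795) / 0.906
     = 0.111 / 0.906 = 0.122517… → 0.12

0.12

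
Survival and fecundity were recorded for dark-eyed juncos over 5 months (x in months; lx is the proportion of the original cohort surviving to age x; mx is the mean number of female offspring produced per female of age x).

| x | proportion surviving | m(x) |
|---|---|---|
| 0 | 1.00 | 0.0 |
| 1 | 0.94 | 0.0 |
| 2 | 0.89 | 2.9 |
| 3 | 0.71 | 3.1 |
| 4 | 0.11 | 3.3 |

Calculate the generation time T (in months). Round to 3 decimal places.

2.569

lx·mx: 0, 0, 2.581, 2.201, 0.363 → R0 = 5.145
x·lx·mx: 0, 0, 5.162, 6.603, 1.452 → Σ = 13.217
T = 13.217 / 5.145 = 2.568902… → 2.569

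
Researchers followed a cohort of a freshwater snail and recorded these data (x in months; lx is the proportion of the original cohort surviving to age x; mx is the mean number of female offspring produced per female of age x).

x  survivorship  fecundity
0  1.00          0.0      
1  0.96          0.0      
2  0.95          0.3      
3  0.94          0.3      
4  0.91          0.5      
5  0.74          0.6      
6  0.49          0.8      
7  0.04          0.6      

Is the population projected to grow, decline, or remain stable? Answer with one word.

growing

R0 = Σ lx·mx = 0 + 0 + 0.285 + 0.282 + 0.455 + 0.444 + 0.392 + 0.024 = 1.882
R0 > 1, so the population is growing.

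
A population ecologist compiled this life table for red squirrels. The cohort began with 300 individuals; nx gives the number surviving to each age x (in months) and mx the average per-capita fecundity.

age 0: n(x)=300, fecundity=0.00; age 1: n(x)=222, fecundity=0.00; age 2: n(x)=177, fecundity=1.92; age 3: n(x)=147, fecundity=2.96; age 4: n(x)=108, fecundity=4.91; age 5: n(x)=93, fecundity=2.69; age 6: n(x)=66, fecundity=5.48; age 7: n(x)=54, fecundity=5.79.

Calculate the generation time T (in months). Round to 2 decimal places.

4.36

lx = nx/n0 = nx/300: 1, 0.74, 0.59, 0.49, 0.36, 0.31, 0.22, 0.18
lx·mx: 0, 0, 1.1328, 1.4504, 1.7676, 0.8339, 1.2056, 1.0422 → R0 = 7.4325
x·lx·mx: 0, 0, 2.2656, 4.3512, 7.0704, 4.1695, 7.2336, 7.2954 → Σ = 32.3857
T = 32.3857 / 7.4325 = 4.357309… → 4.36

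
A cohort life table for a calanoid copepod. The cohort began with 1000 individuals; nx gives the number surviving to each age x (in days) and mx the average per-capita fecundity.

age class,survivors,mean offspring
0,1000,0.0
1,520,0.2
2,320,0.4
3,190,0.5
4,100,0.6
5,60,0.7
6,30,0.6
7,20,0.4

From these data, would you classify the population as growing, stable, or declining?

declining

lx = nx/n0 = nx/1000: 1, 0.52, 0.32, 0.19, 0.1, 0.06, 0.03, 0.02
R0 = Σ lx·mx = 0 + 0.104 + 0.128 + 0.095 + 0.06 + 0.042 + 0.018 + 0.008 = 0.455
R0 < 1, so the population is declining.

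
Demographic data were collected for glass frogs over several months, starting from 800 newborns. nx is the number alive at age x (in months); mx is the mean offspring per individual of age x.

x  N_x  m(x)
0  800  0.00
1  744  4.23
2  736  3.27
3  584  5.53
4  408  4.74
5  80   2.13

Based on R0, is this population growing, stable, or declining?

lx = nx/n0 = nx/800: 1, 0.93, 0.92, 0.73, 0.51, 0.1
R0 = Σ lx·mx = 0 + 3.9339 + 3.0084 + 4.0369 + 2.4174 + 0.213 = 13.6096
R0 > 1, so the population is growing.

growing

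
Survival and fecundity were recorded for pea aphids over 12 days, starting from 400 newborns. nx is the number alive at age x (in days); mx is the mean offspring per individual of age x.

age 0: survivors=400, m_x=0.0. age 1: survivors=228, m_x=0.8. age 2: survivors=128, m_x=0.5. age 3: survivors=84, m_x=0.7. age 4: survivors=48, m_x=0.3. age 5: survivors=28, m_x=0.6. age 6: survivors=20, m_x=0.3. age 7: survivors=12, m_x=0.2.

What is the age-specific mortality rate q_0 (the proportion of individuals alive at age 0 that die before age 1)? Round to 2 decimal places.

0.43

lx = nx/n0 = nx/400: 1, 0.57, 0.32, 0.21, 0.12, 0.07, 0.05, 0.03
q_0 = (l_0 − l_1) / l_0 = (1 − 0.57) / 1
     = 0.43 / 1 = 0.43 → 0.43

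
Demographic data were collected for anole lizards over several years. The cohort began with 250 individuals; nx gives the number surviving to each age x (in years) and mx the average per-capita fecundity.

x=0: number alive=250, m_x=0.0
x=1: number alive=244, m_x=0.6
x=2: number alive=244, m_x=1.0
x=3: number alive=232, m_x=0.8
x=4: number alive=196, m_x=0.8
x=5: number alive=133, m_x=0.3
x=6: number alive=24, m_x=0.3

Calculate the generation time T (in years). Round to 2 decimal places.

2.64

lx = nx/n0 = nx/250: 1, 0.976, 0.976, 0.928, 0.784, 0.532, 0.096
lx·mx: 0, 0.5856, 0.976, 0.7424, 0.6272, 0.1596, 0.0288 → R0 = 3.1196
x·lx·mx: 0, 0.5856, 1.952, 2.2272, 2.5088, 0.798, 0.1728 → Σ = 8.2444
T = 8.2444 / 3.1196 = 2.642775… → 2.64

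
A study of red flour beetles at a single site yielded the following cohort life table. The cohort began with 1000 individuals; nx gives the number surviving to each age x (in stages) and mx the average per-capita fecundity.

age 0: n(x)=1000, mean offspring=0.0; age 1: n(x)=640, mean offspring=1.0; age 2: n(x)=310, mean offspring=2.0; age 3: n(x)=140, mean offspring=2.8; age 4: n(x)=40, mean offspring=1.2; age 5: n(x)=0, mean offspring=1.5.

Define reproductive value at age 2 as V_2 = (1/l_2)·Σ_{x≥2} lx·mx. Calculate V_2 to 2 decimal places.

3.42

lx = nx/n0 = nx/1000: 1, 0.64, 0.31, 0.14, 0.04, 0
lx·mx for x ≥ 2: 0.62, 0.392, 0.048, 0 → sum = 1.06
V_2 = 1.06 / l_2 = 1.06 / 0.31 = 3.419355… → 3.42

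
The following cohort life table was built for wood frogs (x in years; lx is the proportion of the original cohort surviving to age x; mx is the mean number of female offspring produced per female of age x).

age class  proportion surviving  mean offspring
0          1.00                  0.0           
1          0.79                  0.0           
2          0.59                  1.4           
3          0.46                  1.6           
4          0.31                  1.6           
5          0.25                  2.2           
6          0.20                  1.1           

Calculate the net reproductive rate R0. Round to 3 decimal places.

2.828

lx·mx by age: 0, 0, 0.826, 0.736, 0.496, 0.55, 0.22
R0 = Σ lx·mx = 2.828 → 2.828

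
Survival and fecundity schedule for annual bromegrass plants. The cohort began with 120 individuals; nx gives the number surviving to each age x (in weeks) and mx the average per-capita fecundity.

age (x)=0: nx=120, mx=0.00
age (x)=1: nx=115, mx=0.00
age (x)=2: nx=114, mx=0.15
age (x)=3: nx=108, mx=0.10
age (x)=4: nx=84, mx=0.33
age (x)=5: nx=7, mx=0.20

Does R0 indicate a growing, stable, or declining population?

declining

lx = nx/n0 = nx/120: 1, 0.95833…, 0.95, 0.9, 0.7, 0.05833…
R0 = Σ lx·mx = 0 + 0 + 0.1425 + 0.09 + 0.231 + 0.011667… = 0.475167…
R0 < 1, so the population is declining.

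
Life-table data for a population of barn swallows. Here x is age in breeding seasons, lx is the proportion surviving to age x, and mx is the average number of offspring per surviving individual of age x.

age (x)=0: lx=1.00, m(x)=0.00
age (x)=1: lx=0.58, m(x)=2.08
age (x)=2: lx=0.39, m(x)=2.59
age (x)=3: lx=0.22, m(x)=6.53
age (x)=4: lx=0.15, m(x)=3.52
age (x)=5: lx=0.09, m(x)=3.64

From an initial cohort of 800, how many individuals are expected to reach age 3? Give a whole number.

Expected survivors = N0 · l_3 = 800 × 0.22 = 176 → 176

176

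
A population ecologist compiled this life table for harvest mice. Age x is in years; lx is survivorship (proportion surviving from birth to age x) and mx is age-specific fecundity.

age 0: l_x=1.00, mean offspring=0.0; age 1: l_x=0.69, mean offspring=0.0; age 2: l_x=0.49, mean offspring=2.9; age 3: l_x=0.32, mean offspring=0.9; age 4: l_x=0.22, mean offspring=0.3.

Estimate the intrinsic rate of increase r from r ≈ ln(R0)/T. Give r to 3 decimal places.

0.257

R0 = Σ lx·mx = 0 + 0 + 1.421 + 0.288 + 0.066 = 1.775
Σ x·lx·mx = 3.97; T = 3.97/1.775 = 2.23662…
r ≈ ln(R0)/T = ln(1.775)/2.23662… = 0.25655… → 0.257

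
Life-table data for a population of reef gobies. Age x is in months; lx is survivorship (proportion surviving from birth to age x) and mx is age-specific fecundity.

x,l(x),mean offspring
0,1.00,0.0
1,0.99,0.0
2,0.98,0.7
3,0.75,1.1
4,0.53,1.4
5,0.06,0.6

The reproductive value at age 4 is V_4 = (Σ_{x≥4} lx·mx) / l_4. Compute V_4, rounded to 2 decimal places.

lx·mx for x ≥ 4: 0.742, 0.036 → sum = 0.778
V_4 = 0.778 / l_4 = 0.778 / 0.53 = 1.467925… → 1.47

1.47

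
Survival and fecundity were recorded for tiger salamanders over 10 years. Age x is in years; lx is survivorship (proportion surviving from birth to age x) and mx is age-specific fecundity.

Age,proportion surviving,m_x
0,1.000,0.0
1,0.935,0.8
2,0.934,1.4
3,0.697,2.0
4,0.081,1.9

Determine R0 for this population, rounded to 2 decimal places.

lx·mx by age: 0, 0.748, 1.3076, 1.394, 0.1539
R0 = Σ lx·mx = 3.6035 → 3.60

3.60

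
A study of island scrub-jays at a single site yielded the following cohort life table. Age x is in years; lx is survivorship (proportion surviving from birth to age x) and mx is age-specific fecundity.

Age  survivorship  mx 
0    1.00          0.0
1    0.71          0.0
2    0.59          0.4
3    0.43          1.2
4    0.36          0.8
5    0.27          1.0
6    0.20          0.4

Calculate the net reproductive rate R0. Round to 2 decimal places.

lx·mx by age: 0, 0, 0.236, 0.516, 0.288, 0.27, 0.08
R0 = Σ lx·mx = 1.39 → 1.39

1.39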